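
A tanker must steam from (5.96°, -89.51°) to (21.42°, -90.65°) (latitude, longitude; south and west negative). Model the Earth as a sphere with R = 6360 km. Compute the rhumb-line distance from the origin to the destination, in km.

1720 km

Rhumb course C = atan2(Δλ, Δψ) with Δψ = ln[tan(π/4+φ₂/2)/tan(π/4+φ₁/2)] = +0.2787, Δλ = -0.0199 → C = 355.92°
d = R·|Δφ| / |cos C| = 6360·0.26983 / 0.99746 = 1720 km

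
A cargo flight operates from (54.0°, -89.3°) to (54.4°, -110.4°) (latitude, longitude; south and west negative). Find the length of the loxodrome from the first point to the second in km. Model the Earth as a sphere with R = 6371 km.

Δψ = ln[tan(π/4+φ₂/2)/tan(π/4+φ₁/2)] = +0.0119;  Δφ = +0.0070 rad,  Δλ = -0.3683 rad
q = Δφ/Δψ = 0.5850
d = R·√(Δφ² + q²Δλ²) = 6371·0.21553 = 1373 km

1373 km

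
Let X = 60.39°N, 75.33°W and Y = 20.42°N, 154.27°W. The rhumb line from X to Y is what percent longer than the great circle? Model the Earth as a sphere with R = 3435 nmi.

4.0%

Great circle: σ = 1.1678 rad → d_gc = Rσ = 4011.4 nmi
Rhumb: Δφ = -0.6976, Δλ = -1.3778, Δψ = -0.9665, q = Δφ/Δψ = 0.7218 → d_rh = R√(Δφ²+q²Δλ²) = 4172.7 nmi
Excess = (4172.7 − 4011.4) / 4011.4 = 161.3 / 4011.4 = 4.02% ≈ 4.0%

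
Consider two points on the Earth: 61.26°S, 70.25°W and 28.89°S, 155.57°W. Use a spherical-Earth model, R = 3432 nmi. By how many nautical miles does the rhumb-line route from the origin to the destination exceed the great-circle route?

Great circle: cos σ = sin φ₁ sin φ₂ + cos φ₁ cos φ₂ cos Δλ,  σ = 1.0951 rad → d_gc = 3758.4 nmi
Rhumb line: Δψ = +0.8347, q = Δφ/Δψ = 0.6768, d_rh = R√(Δφ²+q²Δλ²) = 3965.3 nmi
Excess = 3965.3 − 3758.4 = 206.9 ≈ 207 nmi

207 nmi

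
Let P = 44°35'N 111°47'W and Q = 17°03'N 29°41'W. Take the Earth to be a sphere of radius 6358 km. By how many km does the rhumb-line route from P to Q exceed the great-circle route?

Great circle: cos σ = sin φ₁ sin φ₂ + cos φ₁ cos φ₂ cos Δλ,  σ = 1.2667 rad → d_gc = 8053.9 km
Rhumb line: Δψ = -0.5691, q = Δφ/Δψ = 0.8445, d_rh = R√(Δφ²+q²Δλ²) = 8278.0 km
Excess = 8278.0 − 8053.9 = 224.1 ≈ 224 km

224 km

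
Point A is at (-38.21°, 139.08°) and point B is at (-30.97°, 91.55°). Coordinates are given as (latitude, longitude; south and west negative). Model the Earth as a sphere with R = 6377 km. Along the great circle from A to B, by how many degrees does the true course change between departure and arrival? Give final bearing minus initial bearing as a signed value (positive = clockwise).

+28.1°

Initial bearing θ₁ = atan2(sin Δλ cos φ₂, cos φ₁ sin φ₂ − sin φ₁ cos φ₂ cos Δλ) = 265.82°
Final bearing θ₂ = (initial bearing from the destination back to the start) + 180° = 293.94°
Δθ = θ₂ − θ₁ = +28.1°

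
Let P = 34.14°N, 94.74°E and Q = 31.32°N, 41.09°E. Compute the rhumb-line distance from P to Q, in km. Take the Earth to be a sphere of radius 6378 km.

Δψ = ln[tan(π/4+φ₂/2)/tan(π/4+φ₁/2)] = -0.0585;  Δφ = -0.0492 rad,  Δλ = -0.9364 rad
q = Δφ/Δψ = 0.8411
d = R·√(Δφ² + q²Δλ²) = 6378·0.78909 = 5033 km

5033 km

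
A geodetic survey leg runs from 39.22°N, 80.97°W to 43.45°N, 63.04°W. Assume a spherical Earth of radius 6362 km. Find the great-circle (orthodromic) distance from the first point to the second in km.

1563 km

cos σ = sin φ₁ sin φ₂ + cos φ₁ cos φ₂ cos Δλ
      = sin(39.22°)sin(43.45°) + cos(39.22°)cos(43.45°)cos(17.93°) = 0.9700
σ = 14.079° → d = Rσ = 6362·0.24573 = 1563 km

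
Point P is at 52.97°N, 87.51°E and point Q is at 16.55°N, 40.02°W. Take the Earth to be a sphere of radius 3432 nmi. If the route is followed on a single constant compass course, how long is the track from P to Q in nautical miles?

Rhumb course C = atan2(Δλ, Δψ) with Δψ = ln[tan(π/4+φ₂/2)/tan(π/4+φ₁/2)] = -0.8010, Δλ = -2.2258 → C = 250.21°
d = R·|Δφ| / |cos C| = 3432·0.63565 / 0.33861 = 6443 nmi

6443 nmi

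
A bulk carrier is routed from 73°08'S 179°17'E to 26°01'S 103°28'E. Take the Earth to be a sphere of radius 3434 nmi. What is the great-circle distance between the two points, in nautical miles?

3661 nmi

Haversine: a = sin²(Δφ/2)+cos φ₁ cos φ₂ sin²(Δλ/2) = 0.25817;  σ = 2·atan2(√a,√(1−a))
σ = 61.076° → d = Rσ = 3434·1.06597 = 3661 nmi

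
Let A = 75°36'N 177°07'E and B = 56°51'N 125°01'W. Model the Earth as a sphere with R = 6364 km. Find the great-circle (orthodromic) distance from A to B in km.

3106 km

Haversine: a = sin²(Δφ/2)+cos φ₁ cos φ₂ sin²(Δλ/2) = 0.05836;  σ = 2·atan2(√a,√(1−a))
σ = 27.960° → d = Rσ = 6364·0.48800 = 3106 km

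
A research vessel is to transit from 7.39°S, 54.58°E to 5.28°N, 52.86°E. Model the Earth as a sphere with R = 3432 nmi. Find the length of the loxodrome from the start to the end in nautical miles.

766 nmi

Rhumb course C = atan2(Δλ, Δψ) with Δψ = ln[tan(π/4+φ₂/2)/tan(π/4+φ₁/2)] = +0.2216, Δλ = -0.0300 → C = 352.29°
d = R·|Δφ| / |cos C| = 3432·0.22113 / 0.99095 = 766 nmi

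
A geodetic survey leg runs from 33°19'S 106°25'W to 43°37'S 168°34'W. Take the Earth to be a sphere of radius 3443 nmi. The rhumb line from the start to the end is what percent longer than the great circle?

Great circle: σ = 0.8479 rad → d_gc = Rσ = 2919.5 nmi
Rhumb: Δφ = -0.1798, Δλ = -1.0847, Δψ = -0.2303, q = Δφ/Δψ = 0.7806 → d_rh = R√(Δφ²+q²Δλ²) = 2980.2 nmi
Excess = (2980.2 − 2919.5) / 2919.5 = 60.7 / 2919.5 = 2.08% ≈ 2.1%

2.1%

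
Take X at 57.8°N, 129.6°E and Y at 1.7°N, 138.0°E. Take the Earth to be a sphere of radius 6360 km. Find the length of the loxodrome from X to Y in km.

6273 km

Rhumb course C = atan2(Δλ, Δψ) with Δψ = ln[tan(π/4+φ₂/2)/tan(π/4+φ₁/2)] = -1.2129, Δλ = +0.1466 → C = 173.11°
d = R·|Δφ| / |cos C| = 6360·0.97913 / 0.99277 = 6273 km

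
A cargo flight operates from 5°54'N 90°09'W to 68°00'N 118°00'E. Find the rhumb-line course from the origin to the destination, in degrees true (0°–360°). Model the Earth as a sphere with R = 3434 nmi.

Meridional parts: M(φ₁)=+0.1032, M(φ₂)=+1.6379 → ΔM = +1.5348;  Δλ = -2.6503 rad
tan C = Δλ / ΔM = -1.7268 → C = 300.08°

300.1°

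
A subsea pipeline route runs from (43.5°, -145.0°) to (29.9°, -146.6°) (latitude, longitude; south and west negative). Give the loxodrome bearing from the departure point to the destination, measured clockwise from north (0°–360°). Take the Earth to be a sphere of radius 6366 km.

Meridional parts: M(φ₁)=+0.8448, M(φ₂)=+0.5473 → ΔM = -0.2975;  Δλ = -0.0279 rad
tan C = Δλ / ΔM = +0.0939 → C = 185.36°

185.4°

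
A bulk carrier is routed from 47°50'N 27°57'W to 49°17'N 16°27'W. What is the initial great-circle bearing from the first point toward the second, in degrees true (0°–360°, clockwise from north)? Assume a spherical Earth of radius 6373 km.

74.9°

θ = atan2( sin Δλ·cos φ₂ ,  cos φ₁ sin φ₂ − sin φ₁ cos φ₂ cos Δλ )
  = atan2(+0.1301, +0.0350) = 74.93°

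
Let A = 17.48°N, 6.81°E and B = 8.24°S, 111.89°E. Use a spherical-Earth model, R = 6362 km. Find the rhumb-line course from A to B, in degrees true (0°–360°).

103.9°

Meridional parts: M(φ₁)=+0.3099, M(φ₂)=-0.1443 → ΔM = -0.4542;  Δλ = +1.8340 rad
tan C = Δλ / ΔM = -4.0375 → C = 103.91°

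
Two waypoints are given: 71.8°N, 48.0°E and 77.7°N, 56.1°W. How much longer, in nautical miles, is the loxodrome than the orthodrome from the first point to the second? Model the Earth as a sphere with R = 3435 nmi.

Great circle: cos σ = sin φ₁ sin φ₂ + cos φ₁ cos φ₂ cos Δλ,  σ = 0.4228 rad → d_gc = 1452.2 nmi
Rhumb line: Δψ = +0.3964, q = Δφ/Δψ = 0.2598, d_rh = R√(Δφ²+q²Δλ²) = 1659.3 nmi
Excess = 1659.3 − 1452.2 = 207.1 ≈ 207 nmi

207 nmi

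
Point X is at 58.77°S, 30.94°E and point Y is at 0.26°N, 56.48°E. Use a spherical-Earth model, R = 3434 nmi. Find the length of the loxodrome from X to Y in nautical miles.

3747 nmi

Rhumb course C = atan2(Δλ, Δψ) with Δψ = ln[tan(π/4+φ₂/2)/tan(π/4+φ₁/2)] = +1.2793, Δλ = +0.4458 → C = 19.21°
d = R·|Δφ| / |cos C| = 3434·1.03027 / 0.94432 = 3747 nmi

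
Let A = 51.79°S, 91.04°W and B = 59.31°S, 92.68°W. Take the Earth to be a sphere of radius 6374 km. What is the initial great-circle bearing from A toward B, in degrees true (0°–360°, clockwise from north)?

θ = atan2( sin Δλ·cos φ₂ ,  cos φ₁ sin φ₂ − sin φ₁ cos φ₂ cos Δλ )
  = atan2(-0.0146, -0.1310) = 186.36°

186.4°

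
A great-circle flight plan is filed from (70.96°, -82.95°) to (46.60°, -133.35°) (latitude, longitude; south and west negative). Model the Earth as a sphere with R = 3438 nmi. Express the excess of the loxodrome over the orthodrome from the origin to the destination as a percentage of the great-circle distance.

Great circle: σ = 0.5922 rad → d_gc = Rσ = 2036.1 nmi
Rhumb: Δφ = -0.4252, Δλ = -0.8796, Δψ = -0.8641, q = Δφ/Δψ = 0.4920 → d_rh = R√(Δφ²+q²Δλ²) = 2085.8 nmi
Excess = (2085.8 − 2036.1) / 2036.1 = 49.7 / 2036.1 = 2.44% ≈ 2.4%

2.4%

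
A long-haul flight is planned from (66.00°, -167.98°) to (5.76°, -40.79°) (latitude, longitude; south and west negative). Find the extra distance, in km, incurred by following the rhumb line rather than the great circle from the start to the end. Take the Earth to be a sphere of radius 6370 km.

Great circle: cos σ = sin φ₁ sin φ₂ + cos φ₁ cos φ₂ cos Δλ,  σ = 1.7243 rad → d_gc = 10984.0 km
Rhumb line: Δψ = -1.4478, q = Δφ/Δψ = 0.7262, d_rh = R√(Δφ²+q²Δλ²) = 12259.6 km
Excess = 12259.6 − 10984.0 = 1275.6 ≈ 1276 km

1276 km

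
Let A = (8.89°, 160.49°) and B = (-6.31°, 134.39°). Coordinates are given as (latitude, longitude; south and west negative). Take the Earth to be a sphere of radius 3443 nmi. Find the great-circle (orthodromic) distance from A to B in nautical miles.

cos σ = sin φ₁ sin φ₂ + cos φ₁ cos φ₂ cos Δλ
      = sin(8.89°)sin(-6.31°) + cos(8.89°)cos(-6.31°)cos(-26.10°) = 0.8649
σ = 30.131° → d = Rσ = 3443·0.52589 = 1811 nmi

1811 nmi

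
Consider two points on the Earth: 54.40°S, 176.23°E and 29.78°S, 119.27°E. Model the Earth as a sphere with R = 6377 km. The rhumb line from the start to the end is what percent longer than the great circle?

Great circle: σ = 0.8240 rad → d_gc = Rσ = 5254.4 km
Rhumb: Δφ = +0.4297, Δλ = -0.9941, Δψ = +0.5912, q = Δφ/Δψ = 0.7268 → d_rh = R√(Δφ²+q²Δλ²) = 5360.8 km
Excess = (5360.8 − 5254.4) / 5254.4 = 106.4 / 5254.4 = 2.02% ≈ 2.0%

2.0%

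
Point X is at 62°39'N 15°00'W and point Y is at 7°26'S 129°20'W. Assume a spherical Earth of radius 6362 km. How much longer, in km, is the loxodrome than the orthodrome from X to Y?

Great circle: cos σ = sin φ₁ sin φ₂ + cos φ₁ cos φ₂ cos Δλ,  σ = 1.8782 rad → d_gc = 11949.4 km
Rhumb line: Δψ = -1.5435, q = Δφ/Δψ = 0.7925, d_rh = R√(Δφ²+q²Δλ²) = 12719.1 km
Excess = 12719.1 − 11949.4 = 769.7 ≈ 770 km

770 km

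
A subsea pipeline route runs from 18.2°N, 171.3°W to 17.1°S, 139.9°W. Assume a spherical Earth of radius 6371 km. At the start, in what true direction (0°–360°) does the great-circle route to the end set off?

N = sin Δλ·cos φ₂ = +0.4980;  D = cos φ₁ sin φ₂ − sin φ₁ cos φ₂ cos Δλ = -0.5341
initial course = atan2(N, D) = 137.01°

137.0°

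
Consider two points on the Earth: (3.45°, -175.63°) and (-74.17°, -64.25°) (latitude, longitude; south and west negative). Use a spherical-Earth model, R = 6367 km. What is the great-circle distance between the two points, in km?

11006 km

cos σ = sin φ₁ sin φ₂ + cos φ₁ cos φ₂ cos Δλ
      = sin(3.45°)sin(-74.17°) + cos(3.45°)cos(-74.17°)cos(111.38°) = -0.1572
σ = 99.042° → d = Rσ = 6367·1.72861 = 11006 km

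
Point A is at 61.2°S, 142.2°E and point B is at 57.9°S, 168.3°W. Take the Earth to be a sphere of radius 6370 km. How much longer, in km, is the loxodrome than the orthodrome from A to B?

Great circle: cos σ = sin φ₁ sin φ₂ + cos φ₁ cos φ₂ cos Δλ,  σ = 0.4309 rad → d_gc = 2744.7 km
Rhumb line: Δψ = +0.1138, q = Δφ/Δψ = 0.5063, d_rh = R√(Δφ²+q²Δλ²) = 2810.4 km
Excess = 2810.4 − 2744.7 = 65.7 ≈ 66 km

66 km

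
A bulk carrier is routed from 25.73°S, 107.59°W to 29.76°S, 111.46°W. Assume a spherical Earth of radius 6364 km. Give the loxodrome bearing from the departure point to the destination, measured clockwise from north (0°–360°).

Δψ = ln[tan(π/4+φ₂/2)/tan(π/4+φ₁/2)] = -0.0795
Δλ = -0.0675 rad (taken the short way round)
course = atan2(Δλ, Δψ) = 220.35°

220.4°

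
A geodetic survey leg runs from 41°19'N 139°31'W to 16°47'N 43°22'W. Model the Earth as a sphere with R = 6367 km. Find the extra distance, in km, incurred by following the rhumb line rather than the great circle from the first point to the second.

342 km

Great circle: cos σ = sin φ₁ sin φ₂ + cos φ₁ cos φ₂ cos Δλ,  σ = 1.4569 rad → d_gc = 9276.4 km
Rhumb line: Δψ = -0.4960, q = Δφ/Δψ = 0.8633, d_rh = R√(Δφ²+q²Δλ²) = 9618.4 km
Excess = 9618.4 − 9276.4 = 342.0 ≈ 342 km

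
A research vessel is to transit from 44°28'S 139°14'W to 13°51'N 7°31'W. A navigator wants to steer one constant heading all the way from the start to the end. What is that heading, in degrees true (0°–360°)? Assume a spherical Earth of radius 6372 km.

Meridional parts: M(φ₁)=-0.8683, M(φ₂)=+0.2441 → ΔM = +1.1124;  Δλ = +2.2989 rad
tan C = Δλ / ΔM = +2.0666 → C = 64.18°

64.2°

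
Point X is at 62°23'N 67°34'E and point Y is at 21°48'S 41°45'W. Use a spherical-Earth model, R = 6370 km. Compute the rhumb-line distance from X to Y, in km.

13665 km

Rhumb course C = atan2(Δλ, Δψ) with Δψ = ln[tan(π/4+φ₂/2)/tan(π/4+φ₁/2)] = -1.7933, Δλ = -1.9079 → C = 226.77°
d = R·|Δφ| / |cos C| = 6370·1.46928 / 0.68489 = 13665 km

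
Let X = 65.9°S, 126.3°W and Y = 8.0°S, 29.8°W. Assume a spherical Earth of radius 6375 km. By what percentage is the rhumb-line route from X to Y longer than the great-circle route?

Great circle: σ = 1.4894 rad → d_gc = Rσ = 9495.2 km
Rhumb: Δφ = +1.0105, Δλ = +1.6842, Δψ = +1.4042, q = Δφ/Δψ = 0.7197 → d_rh = R√(Δφ²+q²Δλ²) = 10060.3 km
Excess = (10060.3 − 9495.2) / 9495.2 = 565.1 / 9495.2 = 5.951% ≈ 6.0%

6.0%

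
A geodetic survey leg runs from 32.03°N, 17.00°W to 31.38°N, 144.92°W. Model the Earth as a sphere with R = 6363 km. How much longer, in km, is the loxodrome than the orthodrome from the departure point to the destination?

1013 km

Great circle: cos σ = sin φ₁ sin φ₂ + cos φ₁ cos φ₂ cos Δλ,  σ = 1.7402 rad → d_gc = 11073.1 km
Rhumb line: Δψ = -0.0133, q = Δφ/Δψ = 0.8508, d_rh = R√(Δφ²+q²Δλ²) = 12086.2 km
Excess = 12086.2 − 11073.1 = 1013.1 ≈ 1013 km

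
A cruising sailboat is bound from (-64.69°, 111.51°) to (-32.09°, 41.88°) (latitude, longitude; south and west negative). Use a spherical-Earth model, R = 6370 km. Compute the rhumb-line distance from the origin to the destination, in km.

Rhumb course C = atan2(Δλ, Δψ) with Δψ = ln[tan(π/4+φ₂/2)/tan(π/4+φ₁/2)] = +0.9018, Δλ = -1.2153 → C = 306.58°
d = R·|Δφ| / |cos C| = 6370·0.56898 / 0.59593 = 6082 km

6082 km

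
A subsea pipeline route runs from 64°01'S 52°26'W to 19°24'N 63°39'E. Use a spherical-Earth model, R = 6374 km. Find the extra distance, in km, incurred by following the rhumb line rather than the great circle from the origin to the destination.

Great circle: cos σ = sin φ₁ sin φ₂ + cos φ₁ cos φ₂ cos Δλ,  σ = 2.0718 rad → d_gc = 13205.4 km
Rhumb line: Δψ = +1.8118, q = Δφ/Δψ = 0.8036, d_rh = R√(Δφ²+q²Δλ²) = 13921.2 km
Excess = 13921.2 − 13205.4 = 715.8 ≈ 716 km

716 km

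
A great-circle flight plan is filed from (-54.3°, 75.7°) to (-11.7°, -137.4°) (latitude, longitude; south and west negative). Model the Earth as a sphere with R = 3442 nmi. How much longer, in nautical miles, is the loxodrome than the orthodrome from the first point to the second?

Great circle: cos σ = sin φ₁ sin φ₂ + cos φ₁ cos φ₂ cos Δλ,  σ = 1.8902 rad → d_gc = 6506.1 nmi
Rhumb line: Δψ = +0.9275, q = Δφ/Δψ = 0.8016, d_rh = R√(Δφ²+q²Δλ²) = 7523.1 nmi
Excess = 7523.1 − 6506.1 = 1017.0 ≈ 1017 nmi

1017 nmi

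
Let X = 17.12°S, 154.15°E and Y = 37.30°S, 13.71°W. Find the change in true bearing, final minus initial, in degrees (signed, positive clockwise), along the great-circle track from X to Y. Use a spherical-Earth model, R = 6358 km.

At departure: θ₁ = atan2(sin Δλ cos φ₂, cos φ₁ sin φ₂ − sin φ₁ cos φ₂ cos Δλ) = 191.70°
At arrival: θ₂ = atan2(sin Δλ cos φ₁, −cos φ₂ sin φ₁ + sin φ₂ cos φ₁ cos Δλ) = 345.90°
Δθ = θ₂ − θ₁ = +154.2°

+154.2°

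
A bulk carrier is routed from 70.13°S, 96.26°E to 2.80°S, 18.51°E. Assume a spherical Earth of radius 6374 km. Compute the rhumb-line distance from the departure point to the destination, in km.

Δψ = ln[tan(π/4+φ₂/2)/tan(π/4+φ₁/2)] = +1.6932;  Δφ = +1.1751 rad,  Δλ = -1.3570 rad
q = Δφ/Δψ = 0.6940
d = R·√(Δφ² + q²Δλ²) = 6374·1.50596 = 9599 km

9599 km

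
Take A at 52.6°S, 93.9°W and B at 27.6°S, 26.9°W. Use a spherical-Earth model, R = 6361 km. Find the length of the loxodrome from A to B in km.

Δψ = ln[tan(π/4+φ₂/2)/tan(π/4+φ₁/2)] = +0.5818;  Δφ = +0.4363 rad,  Δλ = +1.1694 rad
q = Δφ/Δψ = 0.7500
d = R·√(Δφ² + q²Δλ²) = 6361·0.97956 = 6231 km

6231 km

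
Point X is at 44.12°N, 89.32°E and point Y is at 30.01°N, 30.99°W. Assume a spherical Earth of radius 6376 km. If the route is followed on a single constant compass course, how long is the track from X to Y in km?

Rhumb course C = atan2(Δλ, Δψ) with Δψ = ln[tan(π/4+φ₂/2)/tan(π/4+φ₁/2)] = -0.3103, Δλ = -2.0998 → C = 261.59°
d = R·|Δφ| / |cos C| = 6376·0.24627 / 0.14619 = 10741 km

10741 km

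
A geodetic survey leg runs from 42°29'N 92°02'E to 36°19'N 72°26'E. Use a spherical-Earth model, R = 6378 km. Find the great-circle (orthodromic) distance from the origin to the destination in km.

cos σ = sin φ₁ sin φ₂ + cos φ₁ cos φ₂ cos Δλ
      = sin(42.48°)sin(36.32°) + cos(42.48°)cos(36.32°)cos(-19.60°) = 0.9598
σ = 16.305° → d = Rσ = 6378·0.28457 = 1815 km

1815 km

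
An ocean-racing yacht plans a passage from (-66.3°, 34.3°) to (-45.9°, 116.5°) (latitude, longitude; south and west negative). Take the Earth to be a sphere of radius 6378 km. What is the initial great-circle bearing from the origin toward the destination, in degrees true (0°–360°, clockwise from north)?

θ = atan2( sin Δλ·cos φ₂ ,  cos φ₁ sin φ₂ − sin φ₁ cos φ₂ cos Δλ )
  = atan2(+0.6895, -0.2022) = 106.34°

106.3°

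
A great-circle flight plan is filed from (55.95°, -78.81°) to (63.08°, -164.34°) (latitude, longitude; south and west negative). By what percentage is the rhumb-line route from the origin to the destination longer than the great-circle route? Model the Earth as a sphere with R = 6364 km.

Great circle: σ = 0.7098 rad → d_gc = Rσ = 4516.9 km
Rhumb: Δφ = +0.1244, Δλ = -1.4928, Δψ = +0.2464, q = Δφ/Δψ = 0.5051 → d_rh = R√(Δφ²+q²Δλ²) = 4863.3 km
Excess = (4863.3 − 4516.9) / 4516.9 = 346.4 / 4516.9 = 7.67% ≈ 7.7%

7.7%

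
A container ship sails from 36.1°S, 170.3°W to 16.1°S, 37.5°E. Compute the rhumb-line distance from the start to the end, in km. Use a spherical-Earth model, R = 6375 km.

15256 km

Δψ = ln[tan(π/4+φ₂/2)/tan(π/4+φ₁/2)] = +0.3917;  Δφ = +0.3491 rad,  Δλ = -2.6564 rad
q = Δφ/Δψ = 0.8912
d = R·√(Δφ² + q²Δλ²) = 6375·2.39307 = 15256 km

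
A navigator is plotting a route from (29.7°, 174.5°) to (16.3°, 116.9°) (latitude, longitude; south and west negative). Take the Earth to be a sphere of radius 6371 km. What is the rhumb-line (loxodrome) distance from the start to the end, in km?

6063 km

Δψ = ln[tan(π/4+φ₂/2)/tan(π/4+φ₁/2)] = -0.2549;  Δφ = -0.2339 rad,  Δλ = -1.0053 rad
q = Δφ/Δψ = 0.9176
d = R·√(Δφ² + q²Δλ²) = 6371·0.95170 = 6063 km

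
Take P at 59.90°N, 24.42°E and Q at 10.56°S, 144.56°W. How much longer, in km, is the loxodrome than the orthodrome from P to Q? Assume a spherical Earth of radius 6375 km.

Great circle: cos σ = sin φ₁ sin φ₂ + cos φ₁ cos φ₂ cos Δλ,  σ = 2.2685 rad → d_gc = 14461.8 km
Rhumb line: Δψ = -1.4988, q = Δφ/Δψ = 0.8205, d_rh = R√(Δφ²+q²Δλ²) = 17304.0 km
Excess = 17304.0 − 14461.8 = 2842.2 ≈ 2842 km

2842 km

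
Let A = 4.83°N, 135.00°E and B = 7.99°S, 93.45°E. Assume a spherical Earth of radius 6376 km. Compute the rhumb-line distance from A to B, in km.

Δψ = ln[tan(π/4+φ₂/2)/tan(π/4+φ₁/2)] = -0.2243;  Δφ = -0.2238 rad,  Δλ = -0.7252 rad
q = Δφ/Δψ = 0.9975
d = R·√(Δφ² + q²Δλ²) = 6376·0.75721 = 4828 km

4828 km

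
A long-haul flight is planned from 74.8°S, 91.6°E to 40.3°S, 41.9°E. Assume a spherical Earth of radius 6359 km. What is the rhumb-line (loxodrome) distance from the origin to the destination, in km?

Δψ = ln[tan(π/4+φ₂/2)/tan(π/4+φ₁/2)] = +1.2444;  Δφ = +0.6021 rad,  Δλ = -0.8674 rad
q = Δφ/Δψ = 0.4839
d = R·√(Δφ² + q²Δλ²) = 6359·0.73399 = 4667 km

4667 km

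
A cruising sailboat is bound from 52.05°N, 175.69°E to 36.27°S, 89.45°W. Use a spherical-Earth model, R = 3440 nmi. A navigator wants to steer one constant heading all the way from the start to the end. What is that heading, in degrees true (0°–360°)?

Δψ = ln[tan(π/4+φ₂/2)/tan(π/4+φ₁/2)] = -1.7477
Δλ = +1.6556 rad (taken the short way round)
course = atan2(Δλ, Δψ) = 136.55°

136.5°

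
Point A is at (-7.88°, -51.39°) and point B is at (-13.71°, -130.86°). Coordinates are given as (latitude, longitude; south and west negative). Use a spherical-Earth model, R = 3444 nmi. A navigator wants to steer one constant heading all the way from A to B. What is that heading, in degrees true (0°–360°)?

265.7°

Meridional parts: M(φ₁)=-0.1380, M(φ₂)=-0.2416 → ΔM = -0.1036;  Δλ = -1.3870 rad
tan C = Δλ / ΔM = +13.3838 → C = 265.73°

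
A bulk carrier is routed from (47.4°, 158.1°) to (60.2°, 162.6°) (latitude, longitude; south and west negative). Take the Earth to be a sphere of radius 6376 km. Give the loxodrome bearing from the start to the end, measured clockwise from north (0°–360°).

11.6°

Meridional parts: M(φ₁)=+0.9419, M(φ₂)=+1.3240 → ΔM = +0.3821;  Δλ = +0.0785 rad
tan C = Δλ / ΔM = +0.2056 → C = 11.62°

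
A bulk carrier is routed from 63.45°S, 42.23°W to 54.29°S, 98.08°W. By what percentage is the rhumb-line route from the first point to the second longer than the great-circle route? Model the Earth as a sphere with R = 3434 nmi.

3.0%

Great circle: σ = 0.5099 rad → d_gc = Rσ = 1750.9 nmi
Rhumb: Δφ = +0.1599, Δλ = -0.9748, Δψ = +0.3114, q = Δφ/Δψ = 0.5134 → d_rh = R√(Δφ²+q²Δλ²) = 1804.1 nmi
Excess = (1804.1 − 1750.9) / 1750.9 = 53.2 / 1750.9 = 3.04% ≈ 3.0%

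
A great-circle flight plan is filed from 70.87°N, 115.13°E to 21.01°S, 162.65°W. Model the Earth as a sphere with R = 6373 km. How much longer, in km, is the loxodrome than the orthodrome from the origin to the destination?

342 km

Great circle: cos σ = sin φ₁ sin φ₂ + cos φ₁ cos φ₂ cos Δλ,  σ = 1.8727 rad → d_gc = 11934.6 km
Rhumb line: Δψ = -2.1560, q = Δφ/Δψ = 0.7438, d_rh = R√(Δφ²+q²Δλ²) = 12276.6 km
Excess = 12276.6 − 11934.6 = 342.0 ≈ 342 km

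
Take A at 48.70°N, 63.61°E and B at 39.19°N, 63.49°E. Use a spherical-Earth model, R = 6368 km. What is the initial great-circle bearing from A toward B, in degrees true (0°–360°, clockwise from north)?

θ = atan2( sin Δλ·cos φ₂ ,  cos φ₁ sin φ₂ − sin φ₁ cos φ₂ cos Δλ )
  = atan2(-0.0016, -0.1652) = 180.56°

180.6°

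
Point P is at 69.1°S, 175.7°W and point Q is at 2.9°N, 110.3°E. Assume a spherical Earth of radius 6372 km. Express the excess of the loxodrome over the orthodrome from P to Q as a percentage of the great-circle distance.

2.9%

Great circle: σ = 1.5198 rad → d_gc = Rσ = 9684.4 km
Rhumb: Δφ = +1.2566, Δλ = -1.2915, Δψ = +1.7411, q = Δφ/Δψ = 0.7218 → d_rh = R√(Δφ²+q²Δλ²) = 9969.9 km
Excess = (9969.9 − 9684.4) / 9684.4 = 285.5 / 9684.4 = 2.948% ≈ 2.9%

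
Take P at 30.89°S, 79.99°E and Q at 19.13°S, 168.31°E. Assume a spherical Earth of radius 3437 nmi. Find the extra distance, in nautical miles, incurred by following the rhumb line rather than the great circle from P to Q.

106 nmi

Great circle: cos σ = sin φ₁ sin φ₂ + cos φ₁ cos φ₂ cos Δλ,  σ = 1.3776 rad → d_gc = 4734.7 nmi
Rhumb line: Δψ = +0.2271, q = Δφ/Δψ = 0.9039, d_rh = R√(Δφ²+q²Δλ²) = 4840.8 nmi
Excess = 4840.8 − 4734.7 = 106.1 ≈ 106 nmi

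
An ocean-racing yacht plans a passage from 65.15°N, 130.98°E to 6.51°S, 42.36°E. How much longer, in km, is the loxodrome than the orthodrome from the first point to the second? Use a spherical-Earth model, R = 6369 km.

Great circle: cos σ = sin φ₁ sin φ₂ + cos φ₁ cos φ₂ cos Δλ,  σ = 1.6638 rad → d_gc = 10596.4 km
Rhumb line: Δψ = -1.6265, q = Δφ/Δψ = 0.7689, d_rh = R√(Δφ²+q²Δλ²) = 10992.3 km
Excess = 10992.3 − 10596.4 = 395.9 ≈ 396 km

396 km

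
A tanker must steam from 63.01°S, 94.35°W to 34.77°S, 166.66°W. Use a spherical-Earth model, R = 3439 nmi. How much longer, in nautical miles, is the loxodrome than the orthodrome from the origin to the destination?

131 nmi

Great circle: cos σ = sin φ₁ sin φ₂ + cos φ₁ cos φ₂ cos Δλ,  σ = 0.9002 rad → d_gc = 3095.8 nmi
Rhumb line: Δψ = +0.7792, q = Δφ/Δψ = 0.6325, d_rh = R√(Δφ²+q²Δλ²) = 3226.4 nmi
Excess = 3226.4 − 3095.8 = 130.6 ≈ 131 nmi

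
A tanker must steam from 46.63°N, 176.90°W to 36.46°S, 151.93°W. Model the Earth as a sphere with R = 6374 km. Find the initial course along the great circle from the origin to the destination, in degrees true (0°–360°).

N = sin Δλ·cos φ₂ = +0.3395;  D = cos φ₁ sin φ₂ − sin φ₁ cos φ₂ cos Δλ = -0.9381
initial course = atan2(N, D) = 160.10°

160.1°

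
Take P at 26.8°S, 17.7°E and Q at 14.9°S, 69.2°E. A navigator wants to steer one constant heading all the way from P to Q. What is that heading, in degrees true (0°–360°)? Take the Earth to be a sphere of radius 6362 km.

Δψ = ln[tan(π/4+φ₂/2)/tan(π/4+φ₁/2)] = +0.2228
Δλ = +0.8988 rad (taken the short way round)
course = atan2(Δλ, Δψ) = 76.08°

76.1°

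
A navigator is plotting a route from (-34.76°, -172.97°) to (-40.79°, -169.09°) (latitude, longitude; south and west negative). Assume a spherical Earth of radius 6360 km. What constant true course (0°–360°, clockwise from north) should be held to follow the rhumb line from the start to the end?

153.1°

Meridional parts: M(φ₁)=-0.6477, M(φ₂)=-0.7810 → ΔM = -0.1333;  Δλ = +0.0677 rad
tan C = Δλ / ΔM = -0.5081 → C = 153.07°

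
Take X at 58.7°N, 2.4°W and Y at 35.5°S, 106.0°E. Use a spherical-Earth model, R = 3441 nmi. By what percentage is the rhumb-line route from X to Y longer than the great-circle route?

2.1%

Great circle: σ = 2.2520 rad → d_gc = Rσ = 7749.0 nmi
Rhumb: Δφ = -1.6441, Δλ = +1.8919, Δψ = -1.9360, q = Δφ/Δψ = 0.8492 → d_rh = R√(Δφ²+q²Δλ²) = 7910.2 nmi
Excess = (7910.2 − 7749.0) / 7749.0 = 161.2 / 7749.0 = 2.08% ≈ 2.1%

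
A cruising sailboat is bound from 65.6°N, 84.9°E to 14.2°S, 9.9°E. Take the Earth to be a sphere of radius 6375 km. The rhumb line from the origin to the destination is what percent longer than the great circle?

2.2%

Great circle: σ = 1.6908 rad → d_gc = Rσ = 10779.0 km
Rhumb: Δφ = -1.3928, Δλ = -1.3090, Δψ = -1.7819, q = Δφ/Δψ = 0.7816 → d_rh = R√(Δφ²+q²Δλ²) = 11017.1 km
Excess = (11017.1 − 10779.0) / 10779.0 = 238.1 / 10779.0 = 2.21% ≈ 2.2%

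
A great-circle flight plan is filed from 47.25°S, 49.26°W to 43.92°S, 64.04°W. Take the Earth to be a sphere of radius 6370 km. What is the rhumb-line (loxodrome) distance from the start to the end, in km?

1208 km

Rhumb course C = atan2(Δλ, Δψ) with Δψ = ln[tan(π/4+φ₂/2)/tan(π/4+φ₁/2)] = +0.0831, Δλ = -0.2580 → C = 287.85°
d = R·|Δφ| / |cos C| = 6370·0.05812 / 0.30656 = 1208 km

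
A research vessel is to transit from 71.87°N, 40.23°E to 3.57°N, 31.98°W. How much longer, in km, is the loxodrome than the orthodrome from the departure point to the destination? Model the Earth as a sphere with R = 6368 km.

Great circle: cos σ = sin φ₁ sin φ₂ + cos φ₁ cos φ₂ cos Δλ,  σ = 1.4161 rad → d_gc = 9017.823 km
Rhumb line: Δψ = -1.7731, q = Δφ/Δψ = 0.6723, d_rh = R√(Δφ²+q²Δλ²) = 9313.318 km
Excess = 9313.318 − 9017.823 = 295.495 ≈ 295 km

295 km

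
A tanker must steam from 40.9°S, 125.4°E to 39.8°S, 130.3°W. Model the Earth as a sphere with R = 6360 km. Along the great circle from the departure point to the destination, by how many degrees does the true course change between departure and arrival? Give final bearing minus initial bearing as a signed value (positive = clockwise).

At departure: θ₁ = atan2(sin Δλ cos φ₂, cos φ₁ sin φ₂ − sin φ₁ cos φ₂ cos Δλ) = 129.24°
At arrival: θ₂ = atan2(sin Δλ cos φ₁, −cos φ₂ sin φ₁ + sin φ₂ cos φ₁ cos Δλ) = 49.64°
Δθ = θ₂ − θ₁ = -79.6°

-79.6°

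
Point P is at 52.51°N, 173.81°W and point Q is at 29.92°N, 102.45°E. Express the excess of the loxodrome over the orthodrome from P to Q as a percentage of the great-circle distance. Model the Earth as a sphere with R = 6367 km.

Great circle: σ = 1.1003 rad → d_gc = Rσ = 7005.9 km
Rhumb: Δφ = -0.3943, Δλ = -1.4615, Δψ = -0.5330, q = Δφ/Δψ = 0.7397 → d_rh = R√(Δφ²+q²Δλ²) = 7326.9 km
Excess = (7326.9 − 7005.9) / 7005.9 = 321.0 / 7005.9 = 4.58% ≈ 4.6%

4.6%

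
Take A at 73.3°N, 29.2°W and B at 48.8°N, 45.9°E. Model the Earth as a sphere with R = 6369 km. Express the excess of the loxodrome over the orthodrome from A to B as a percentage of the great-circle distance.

5.9%

Great circle: σ = 0.6930 rad → d_gc = Rσ = 4413.5 km
Rhumb: Δφ = -0.4276, Δλ = +1.3107, Δψ = -0.9404, q = Δφ/Δψ = 0.4547 → d_rh = R√(Δφ²+q²Δλ²) = 4672.0 km
Excess = (4672.0 − 4413.5) / 4413.5 = 258.5 / 4413.5 = 5.86% ≈ 5.9%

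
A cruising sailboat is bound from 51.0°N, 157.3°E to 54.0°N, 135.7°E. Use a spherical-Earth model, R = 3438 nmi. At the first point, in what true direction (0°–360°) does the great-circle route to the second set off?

291.3°

N = sin Δλ·cos φ₂ = -0.2164;  D = cos φ₁ sin φ₂ − sin φ₁ cos φ₂ cos Δλ = +0.0844
initial course = atan2(N, D) = 291.31°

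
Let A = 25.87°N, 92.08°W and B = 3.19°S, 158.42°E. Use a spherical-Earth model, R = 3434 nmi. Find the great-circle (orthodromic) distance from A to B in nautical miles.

6528 nmi

Haversine: a = sin²(Δφ/2)+cos φ₁ cos φ₂ sin²(Δλ/2) = 0.66209;  σ = 2·atan2(√a,√(1−a))
σ = 108.915° → d = Rσ = 3434·1.90093 = 6528 nmi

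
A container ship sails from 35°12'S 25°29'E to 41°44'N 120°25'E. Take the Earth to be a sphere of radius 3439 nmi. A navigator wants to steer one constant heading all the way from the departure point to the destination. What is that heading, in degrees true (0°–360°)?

48.6°

Meridional parts: M(φ₁)=-0.6571, M(φ₂)=+0.8029 → ΔM = +1.4600;  Δλ = +1.6569 rad
tan C = Δλ / ΔM = +1.1348 → C = 48.61°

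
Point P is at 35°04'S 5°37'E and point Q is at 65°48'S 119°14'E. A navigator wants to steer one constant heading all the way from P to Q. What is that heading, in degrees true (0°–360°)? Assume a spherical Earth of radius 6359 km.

114.1°

Δψ = ln[tan(π/4+φ₂/2)/tan(π/4+φ₁/2)] = -0.8857
Δλ = +1.9830 rad (taken the short way round)
course = atan2(Δλ, Δψ) = 114.07°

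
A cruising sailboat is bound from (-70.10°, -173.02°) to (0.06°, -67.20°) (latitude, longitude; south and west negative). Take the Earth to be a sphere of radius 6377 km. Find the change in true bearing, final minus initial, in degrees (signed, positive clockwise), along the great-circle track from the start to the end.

At departure: θ₁ = atan2(sin Δλ cos φ₂, cos φ₁ sin φ₂ − sin φ₁ cos φ₂ cos Δλ) = 104.90°
At arrival: θ₂ = atan2(sin Δλ cos φ₁, −cos φ₂ sin φ₁ + sin φ₂ cos φ₁ cos Δλ) = 19.20°
Δθ = θ₂ − θ₁ = -85.7°

-85.7°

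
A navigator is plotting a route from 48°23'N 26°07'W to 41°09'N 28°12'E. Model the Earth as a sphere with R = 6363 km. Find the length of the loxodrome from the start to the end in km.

Rhumb course C = atan2(Δλ, Δψ) with Δψ = ln[tan(π/4+φ₂/2)/tan(π/4+φ₁/2)] = -0.1782, Δλ = +0.9480 → C = 100.64°
d = R·|Δφ| / |cos C| = 6363·0.12625 / 0.18471 = 4349 km

4349 km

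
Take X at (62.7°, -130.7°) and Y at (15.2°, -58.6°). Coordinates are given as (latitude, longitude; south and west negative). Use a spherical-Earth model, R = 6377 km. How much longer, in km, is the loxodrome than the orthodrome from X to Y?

242 km

Great circle: cos σ = sin φ₁ sin φ₂ + cos φ₁ cos φ₂ cos Δλ,  σ = 1.1928 rad → d_gc = 7606.7 km
Rhumb line: Δψ = -1.1469, q = Δφ/Δψ = 0.7229, d_rh = R√(Δφ²+q²Δλ²) = 7848.5 km
Excess = 7848.5 − 7606.7 = 241.8 ≈ 242 km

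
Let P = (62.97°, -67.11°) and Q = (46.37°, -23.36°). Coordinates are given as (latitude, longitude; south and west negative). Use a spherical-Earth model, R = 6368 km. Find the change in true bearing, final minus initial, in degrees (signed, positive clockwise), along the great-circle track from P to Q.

At departure: θ₁ = atan2(sin Δλ cos φ₂, cos φ₁ sin φ₂ − sin φ₁ cos φ₂ cos Δλ) = 103.56°
At arrival: θ₂ = atan2(sin Δλ cos φ₁, −cos φ₂ sin φ₁ + sin φ₂ cos φ₁ cos Δλ) = 140.19°
Δθ = θ₂ − θ₁ = +36.6°

+36.6°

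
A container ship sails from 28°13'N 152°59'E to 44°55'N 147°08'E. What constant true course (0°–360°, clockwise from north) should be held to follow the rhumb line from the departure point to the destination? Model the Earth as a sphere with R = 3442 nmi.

Meridional parts: M(φ₁)=+0.5137, M(φ₂)=+0.8793 → ΔM = +0.3656;  Δλ = -0.1021 rad
tan C = Δλ / ΔM = -0.2792 → C = 344.40°

344.4°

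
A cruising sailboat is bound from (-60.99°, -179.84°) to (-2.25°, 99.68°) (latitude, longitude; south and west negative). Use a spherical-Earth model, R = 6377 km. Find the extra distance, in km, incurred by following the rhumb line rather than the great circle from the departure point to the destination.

Great circle: cos σ = sin φ₁ sin φ₂ + cos φ₁ cos φ₂ cos Δλ,  σ = 1.4561 rad → d_gc = 9285.32 km
Rhumb line: Δψ = +1.3128, q = Δφ/Δψ = 0.7810, d_rh = R√(Δφ²+q²Δλ²) = 9574.77 km
Excess = 9574.77 − 9285.32 = 289.45 ≈ 289 km

289 km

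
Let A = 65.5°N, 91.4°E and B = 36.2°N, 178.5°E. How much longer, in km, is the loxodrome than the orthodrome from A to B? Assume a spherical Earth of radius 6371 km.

420 km

Great circle: cos σ = sin φ₁ sin φ₂ + cos φ₁ cos φ₂ cos Δλ,  σ = 0.9832 rad → d_gc = 6264.0 km
Rhumb line: Δψ = -0.8487, q = Δφ/Δψ = 0.6025, d_rh = R√(Δφ²+q²Δλ²) = 6683.6 km
Excess = 6683.6 − 6264.0 = 419.6 ≈ 420 km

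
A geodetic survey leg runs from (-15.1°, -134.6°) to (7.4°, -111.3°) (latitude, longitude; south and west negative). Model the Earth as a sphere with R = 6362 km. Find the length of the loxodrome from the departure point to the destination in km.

Δψ = ln[tan(π/4+φ₂/2)/tan(π/4+φ₁/2)] = +0.3962;  Δφ = +0.3927 rad,  Δλ = +0.4067 rad
q = Δφ/Δψ = 0.9913
d = R·√(Δφ² + q²Δλ²) = 6362·0.56277 = 3580 km

3580 km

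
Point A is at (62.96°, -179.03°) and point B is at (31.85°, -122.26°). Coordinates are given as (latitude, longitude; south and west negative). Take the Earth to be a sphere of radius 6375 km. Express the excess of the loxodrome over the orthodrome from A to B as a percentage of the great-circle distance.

2.4%

Great circle: σ = 0.8208 rad → d_gc = Rσ = 5232.6 km
Rhumb: Δφ = -0.5430, Δλ = +0.9908, Δψ = -0.8383, q = Δφ/Δψ = 0.6477 → d_rh = R√(Δφ²+q²Δλ²) = 5359.1 km
Excess = (5359.1 − 5232.6) / 5232.6 = 126.5 / 5232.6 = 2.42% ≈ 2.4%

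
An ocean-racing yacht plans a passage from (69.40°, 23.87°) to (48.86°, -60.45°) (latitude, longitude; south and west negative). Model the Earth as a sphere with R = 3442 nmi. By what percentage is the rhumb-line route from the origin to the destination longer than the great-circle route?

Great circle: σ = 0.7556 rad → d_gc = Rσ = 2600.8 nmi
Rhumb: Δφ = -0.3585, Δλ = -1.4717, Δψ = -0.7251, q = Δφ/Δψ = 0.4944 → d_rh = R√(Δφ²+q²Δλ²) = 2791.7 nmi
Excess = (2791.7 − 2600.8) / 2600.8 = 190.9 / 2600.8 = 7.34% ≈ 7.3%

7.3%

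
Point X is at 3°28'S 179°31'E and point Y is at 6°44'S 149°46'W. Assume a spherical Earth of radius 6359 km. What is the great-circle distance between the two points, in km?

cos σ = sin φ₁ sin φ₂ + cos φ₁ cos φ₂ cos Δλ
      = sin(-3.47°)sin(-6.73°) + cos(-3.47°)cos(-6.73°)cos(30.72°) = 0.8593
σ = 30.762° → d = Rσ = 6359·0.53689 = 3414 km

3414 km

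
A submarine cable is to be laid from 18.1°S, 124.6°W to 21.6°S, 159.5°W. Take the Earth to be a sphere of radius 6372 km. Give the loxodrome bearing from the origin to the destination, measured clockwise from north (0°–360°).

263.9°

Meridional parts: M(φ₁)=-0.3213, M(φ₂)=-0.3863 → ΔM = -0.0650;  Δλ = -0.6091 rad
tan C = Δλ / ΔM = +9.3771 → C = 263.91°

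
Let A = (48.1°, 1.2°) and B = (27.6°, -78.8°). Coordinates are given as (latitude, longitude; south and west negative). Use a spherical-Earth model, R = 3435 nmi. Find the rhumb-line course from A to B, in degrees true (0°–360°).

251.8°

Meridional parts: M(φ₁)=+0.9601, M(φ₂)=+0.5015 → ΔM = -0.4586;  Δλ = -1.3963 rad
tan C = Δλ / ΔM = +3.0448 → C = 251.82°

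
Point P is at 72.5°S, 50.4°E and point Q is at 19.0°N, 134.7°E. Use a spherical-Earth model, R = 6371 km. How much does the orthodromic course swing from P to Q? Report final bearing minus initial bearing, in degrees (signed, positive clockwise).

-60.6°

At departure: θ₁ = atan2(sin Δλ cos φ₂, cos φ₁ sin φ₂ − sin φ₁ cos φ₂ cos Δλ) = 78.73°
At arrival: θ₂ = atan2(sin Δλ cos φ₁, −cos φ₂ sin φ₁ + sin φ₂ cos φ₁ cos Δλ) = 18.17°
Δθ = θ₂ − θ₁ = -60.6°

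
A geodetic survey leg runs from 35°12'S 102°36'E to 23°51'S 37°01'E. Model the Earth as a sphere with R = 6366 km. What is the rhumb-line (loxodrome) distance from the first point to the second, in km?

Δψ = ln[tan(π/4+φ₂/2)/tan(π/4+φ₁/2)] = +0.2283;  Δφ = +0.1981 rad,  Δλ = -1.1446 rad
q = Δφ/Δψ = 0.8678
d = R·√(Δφ² + q²Δλ²) = 6366·1.01288 = 6448 km

6448 km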